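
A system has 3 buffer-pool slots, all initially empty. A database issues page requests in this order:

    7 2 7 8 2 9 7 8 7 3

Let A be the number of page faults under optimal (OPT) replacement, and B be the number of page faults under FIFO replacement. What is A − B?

Under OPT: F F . F . F . . . F → 5 faults.
Under FIFO: F F . F . F F . . F → 6 faults.
A − B = 5 − 6 = -1.

-1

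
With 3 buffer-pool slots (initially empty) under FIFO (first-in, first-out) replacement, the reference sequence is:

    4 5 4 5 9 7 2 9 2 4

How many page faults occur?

6

4 -> fault, frames {4}
5 -> fault, frames {4,5}
4 -> hit
5 -> hit
9 -> fault, frames {4,5,9}
7 -> fault, evict 4, frames {5,9,7}
2 -> fault, evict 5, frames {9,7,2}
9 -> hit
2 -> hit
4 -> fault, evict 9, frames {7,2,4}
Page faults: 6.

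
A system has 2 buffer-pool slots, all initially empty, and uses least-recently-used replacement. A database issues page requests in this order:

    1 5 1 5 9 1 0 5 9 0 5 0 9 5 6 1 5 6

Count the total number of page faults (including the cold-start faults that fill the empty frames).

1 -> miss, frames {1}
5 -> miss, frames {1,5}
1 -> hit
5 -> hit
9 -> miss, evict 1, frames {5,9}
1 -> miss, evict 5, frames {9,1}
0 -> miss, evict 9, frames {1,0}
5 -> miss, evict 1, frames {0,5}
9 -> miss, evict 0, frames {5,9}
0 -> miss, evict 5, frames {9,0}
5 -> miss, evict 9, frames {0,5}
0 -> hit
9 -> miss, evict 5, frames {0,9}
5 -> miss, evict 0, frames {9,5}
6 -> miss, evict 9, frames {5,6}
1 -> miss, evict 5, frames {6,1}
5 -> miss, evict 6, frames {1,5}
6 -> miss, evict 1, frames {5,6}
Page faults: 15.

15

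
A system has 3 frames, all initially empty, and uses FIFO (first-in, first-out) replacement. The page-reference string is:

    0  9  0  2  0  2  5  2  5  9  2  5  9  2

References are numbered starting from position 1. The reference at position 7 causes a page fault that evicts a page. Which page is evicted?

0

pos 1: 0: fault, frames [0]
pos 2: 9: fault, frames [0, 9]
pos 3: 0: hit
pos 4: 2: fault, frames [0, 9, 2]
pos 5: 0: hit
pos 6: 2: hit
pos 7: 5: fault, evict 0, frames [9, 2, 5]
At position 7, page 0 is evicted.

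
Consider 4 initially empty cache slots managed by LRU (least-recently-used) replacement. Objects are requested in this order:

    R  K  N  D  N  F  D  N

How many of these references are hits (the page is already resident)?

3

R -> miss, frames {R}
K -> miss, frames {R,K}
N -> miss, frames {R,K,N}
D -> miss, frames {R,K,N,D}
N -> hit
F -> miss, evict R, frames {K,D,N,F}
D -> hit
N -> hit
Hits: 3.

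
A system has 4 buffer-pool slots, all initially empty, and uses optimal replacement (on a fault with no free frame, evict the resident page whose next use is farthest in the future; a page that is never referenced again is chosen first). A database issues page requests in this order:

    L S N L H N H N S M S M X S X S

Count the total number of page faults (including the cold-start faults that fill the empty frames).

L → fault, frames {L}
S → fault, frames {L,S}
N → fault, frames {L,S,N}
L → hit
H → fault, frames {L,S,N,H}
N → hit
H → hit
N → hit
S → hit
M → fault, evict H, frames {L,S,N,M}
S → hit
M → hit
X → fault, evict M, frames {L,S,N,X}
S → hit
X → hit
S → hit
Page faults: 6.

6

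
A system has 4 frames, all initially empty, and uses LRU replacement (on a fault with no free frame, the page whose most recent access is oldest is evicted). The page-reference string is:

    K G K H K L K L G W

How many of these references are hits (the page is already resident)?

5

K -> miss, frames {K}
G -> miss, frames {K,G}
K -> hit
H -> miss, frames {G,K,H}
K -> hit
L -> miss, frames {G,H,K,L}
K -> hit
L -> hit
G -> hit
W -> miss, evict H, frames {K,L,G,W}
Hits: 5.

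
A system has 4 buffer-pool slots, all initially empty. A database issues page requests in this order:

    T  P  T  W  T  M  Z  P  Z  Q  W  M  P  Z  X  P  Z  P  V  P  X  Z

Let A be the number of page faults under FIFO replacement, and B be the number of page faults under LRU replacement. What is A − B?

Under FIFO: F F . F . F F . . F . . F . F . . . F . . F → 10 faults.
Under LRU: F F . F . F F F . F F F F F F . . . F . . . → 13 faults.
A − B = 10 − 13 = -3.

-3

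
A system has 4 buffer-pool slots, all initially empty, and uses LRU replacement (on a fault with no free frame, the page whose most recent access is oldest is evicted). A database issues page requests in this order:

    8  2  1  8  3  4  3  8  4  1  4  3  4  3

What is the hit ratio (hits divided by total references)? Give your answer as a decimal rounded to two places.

8: fault, frames {8}
2: fault, frames {8,2}
1: fault, frames {8,2,1}
8: hit
3: fault, frames {2,1,8,3}
4: fault, evict 2, frames {1,8,3,4}
3: hit
8: hit
4: hit
1: hit
4: hit
3: hit
4: hit
3: hit
Hits: 9 of 14 references → 9/14 = 0.6429.

0.64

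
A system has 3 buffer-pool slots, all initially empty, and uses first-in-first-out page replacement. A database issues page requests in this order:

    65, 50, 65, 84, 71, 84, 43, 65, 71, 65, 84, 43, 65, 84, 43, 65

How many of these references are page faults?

65 -> fault, frames [65]
50 -> fault, frames [65, 50]
65 -> hit
84 -> fault, frames [65, 50, 84]
71 -> fault, evict 65, frames [50, 84, 71]
84 -> hit
43 -> fault, evict 50, frames [84, 71, 43]
65 -> fault, evict 84, frames [71, 43, 65]
71 -> hit
65 -> hit
84 -> fault, evict 71, frames [43, 65, 84]
43 -> hit
65 -> hit
84 -> hit
43 -> hit
65 -> hit
Page faults: 7.

7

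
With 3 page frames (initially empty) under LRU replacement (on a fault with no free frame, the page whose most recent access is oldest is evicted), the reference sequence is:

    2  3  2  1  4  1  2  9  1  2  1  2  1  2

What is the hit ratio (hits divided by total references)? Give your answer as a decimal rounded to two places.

2 -> fault, frames [2]
3 -> fault, frames [2, 3]
2 -> hit
1 -> fault, frames [3, 2, 1]
4 -> fault, evict 3, frames [2, 1, 4]
1 -> hit
2 -> hit
9 -> fault, evict 4, frames [1, 2, 9]
1 -> hit
2 -> hit
1 -> hit
2 -> hit
1 -> hit
2 -> hit
Hits: 9 of 14 references → 9/14 = 0.6429.

0.64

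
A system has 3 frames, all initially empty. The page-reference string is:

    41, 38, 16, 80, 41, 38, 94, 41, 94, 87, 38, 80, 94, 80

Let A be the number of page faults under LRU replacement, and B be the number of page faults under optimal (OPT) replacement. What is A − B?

4

Under LRU: F F F F F F F . . F F F F . → 11 faults.
Under OPT: F F F F . . F . . F . F . . → 7 faults.
A − B = 11 − 7 = 4.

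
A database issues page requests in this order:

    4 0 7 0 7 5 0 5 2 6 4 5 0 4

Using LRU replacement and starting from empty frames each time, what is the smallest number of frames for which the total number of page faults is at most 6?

f=1: 14 faults
f=2: 11 faults
f=3: 9 faults
f=4: 8 faults
f=5: 7 faults
f=6: 6 faults
Smallest f with faults ≤ 6 is 6.

6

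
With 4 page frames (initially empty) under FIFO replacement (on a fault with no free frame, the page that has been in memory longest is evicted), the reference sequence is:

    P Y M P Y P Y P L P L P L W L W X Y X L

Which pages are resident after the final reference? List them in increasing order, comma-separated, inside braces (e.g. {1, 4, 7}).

P → fault, frames (P)
Y → fault, frames (P Y)
M → fault, frames (P Y M)
P → hit
Y → hit
P → hit
Y → hit
P → hit
L → fault, frames (P Y M L)
P → hit
L → hit
P → hit
L → hit
W → fault, evict P, frames (Y M L W)
L → hit
W → hit
X → fault, evict Y, frames (M L W X)
Y → fault, evict M, frames (L W X Y)
X → hit
L → hit

{L, W, X, Y}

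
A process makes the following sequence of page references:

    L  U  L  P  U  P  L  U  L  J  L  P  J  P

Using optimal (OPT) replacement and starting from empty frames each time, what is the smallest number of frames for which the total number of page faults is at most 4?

3

f=1: 14 faults
f=2: 6 faults
f=3: 4 faults
f=4: 4 faults
Smallest f with faults ≤ 4 is 3.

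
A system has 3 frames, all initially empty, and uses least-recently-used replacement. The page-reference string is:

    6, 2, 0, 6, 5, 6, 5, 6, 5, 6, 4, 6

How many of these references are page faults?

6 → fault, frames [6]
2 → fault, frames [6, 2]
0 → fault, frames [6, 2, 0]
6 → hit
5 → fault, evict 2, frames [0, 6, 5]
6 → hit
5 → hit
6 → hit
5 → hit
6 → hit
4 → fault, evict 0, frames [5, 6, 4]
6 → hit
Page faults: 5.

5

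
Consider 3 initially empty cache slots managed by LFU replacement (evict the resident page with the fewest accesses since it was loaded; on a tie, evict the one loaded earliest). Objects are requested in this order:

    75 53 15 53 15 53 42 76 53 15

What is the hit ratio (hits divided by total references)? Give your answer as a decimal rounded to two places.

75 -> fault, frames [75]
53 -> fault, frames [75, 53]
15 -> fault, frames [75, 53, 15]
53 -> hit
15 -> hit
53 -> hit
42 -> fault, evict 75, frames [53, 15, 42]
76 -> fault, evict 42, frames [53, 15, 76]
53 -> hit
15 -> hit
Hits: 5 of 10 references → 5/10 = 0.5000.

0.50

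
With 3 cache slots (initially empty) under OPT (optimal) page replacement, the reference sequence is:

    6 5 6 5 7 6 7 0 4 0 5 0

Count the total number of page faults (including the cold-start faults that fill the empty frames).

5

6 → fault, frames {6}
5 → fault, frames {6,5}
6 → hit
5 → hit
7 → fault, frames {6,5,7}
6 → hit
7 → hit
0 → fault, evict 7, frames {6,5,0}
4 → fault, evict 6, frames {5,0,4}
0 → hit
5 → hit
0 → hit
Page faults: 5.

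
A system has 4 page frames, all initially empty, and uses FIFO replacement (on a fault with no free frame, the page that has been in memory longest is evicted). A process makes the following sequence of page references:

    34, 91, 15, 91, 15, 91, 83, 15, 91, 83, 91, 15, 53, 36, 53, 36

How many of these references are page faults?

34 -> miss, frames [34]
91 -> miss, frames [34, 91]
15 -> miss, frames [34, 91, 15]
91 -> hit
15 -> hit
91 -> hit
83 -> miss, frames [34, 91, 15, 83]
15 -> hit
91 -> hit
83 -> hit
91 -> hit
15 -> hit
53 -> miss, evict 34, frames [91, 15, 83, 53]
36 -> miss, evict 91, frames [15, 83, 53, 36]
53 -> hit
36 -> hit
Page faults: 6.

6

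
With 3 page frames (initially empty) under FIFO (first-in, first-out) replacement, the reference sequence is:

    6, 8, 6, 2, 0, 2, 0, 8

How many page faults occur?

6 → fault, frames (6)
8 → fault, frames (6 8)
6 → hit
2 → fault, frames (6 8 2)
0 → fault, evict 6, frames (8 2 0)
2 → hit
0 → hit
8 → hit
Page faults: 4.

4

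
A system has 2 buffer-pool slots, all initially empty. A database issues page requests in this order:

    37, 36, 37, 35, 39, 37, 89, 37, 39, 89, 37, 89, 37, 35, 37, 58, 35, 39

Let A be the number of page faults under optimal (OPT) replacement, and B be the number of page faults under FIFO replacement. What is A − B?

Under OPT: F F . F F . F . F . F . . F . F . F → 10 faults.
Under FIFO: F F . F F F F . F . F F . F F F F F → 14 faults.
A − B = 10 − 14 = -4.

-4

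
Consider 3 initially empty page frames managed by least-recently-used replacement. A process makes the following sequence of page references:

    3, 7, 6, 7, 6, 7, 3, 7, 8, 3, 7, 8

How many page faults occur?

3 → miss, frames [3]
7 → miss, frames [3, 7]
6 → miss, frames [3, 7, 6]
7 → hit
6 → hit
7 → hit
3 → hit
7 → hit
8 → miss, evict 6, frames [3, 7, 8]
3 → hit
7 → hit
8 → hit
Page faults: 4.

4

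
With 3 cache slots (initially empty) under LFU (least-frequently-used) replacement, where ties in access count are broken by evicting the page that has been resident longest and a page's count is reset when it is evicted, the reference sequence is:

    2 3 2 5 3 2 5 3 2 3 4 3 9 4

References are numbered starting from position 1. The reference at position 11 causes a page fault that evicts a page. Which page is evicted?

5

pos 1: 2: miss, frames {2}
pos 2: 3: miss, frames {2,3}
pos 3: 2: hit
pos 4: 5: miss, frames {2,3,5}
pos 5: 3: hit
pos 6: 2: hit
pos 7: 5: hit
pos 8: 3: hit
pos 9: 2: hit
pos 10: 3: hit
pos 11: 4: miss, evict 5, frames {2,3,4}
At position 11, page 5 is evicted.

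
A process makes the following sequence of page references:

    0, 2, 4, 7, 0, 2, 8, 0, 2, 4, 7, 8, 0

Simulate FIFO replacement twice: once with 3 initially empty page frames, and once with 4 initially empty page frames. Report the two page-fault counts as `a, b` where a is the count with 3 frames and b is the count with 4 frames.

10, 11

3 frames: F F F F F F F . . F F . F → 10 faults.
4 frames: F F F F . . F F F F F F F → 11 faults.
11 > 10: adding a frame increased faults — Belady's anomaly.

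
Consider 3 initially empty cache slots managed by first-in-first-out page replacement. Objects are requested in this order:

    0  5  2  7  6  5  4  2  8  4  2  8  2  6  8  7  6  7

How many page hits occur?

7

0 → miss, frames [0]
5 → miss, frames [0, 5]
2 → miss, frames [0, 5, 2]
7 → miss, evict 0, frames [5, 2, 7]
6 → miss, evict 5, frames [2, 7, 6]
5 → miss, evict 2, frames [7, 6, 5]
4 → miss, evict 7, frames [6, 5, 4]
2 → miss, evict 6, frames [5, 4, 2]
8 → miss, evict 5, frames [4, 2, 8]
4 → hit
2 → hit
8 → hit
2 → hit
6 → miss, evict 4, frames [2, 8, 6]
8 → hit
7 → miss, evict 2, frames [8, 6, 7]
6 → hit
7 → hit
Hits: 7.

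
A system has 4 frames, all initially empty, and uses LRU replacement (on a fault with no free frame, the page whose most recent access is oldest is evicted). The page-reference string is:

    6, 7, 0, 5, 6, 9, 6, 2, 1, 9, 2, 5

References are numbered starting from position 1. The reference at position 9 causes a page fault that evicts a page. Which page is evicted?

5

pos 1: 6 -> fault, frames (6)
pos 2: 7 -> fault, frames (6 7)
pos 3: 0 -> fault, frames (6 7 0)
pos 4: 5 -> fault, frames (6 7 0 5)
pos 5: 6 -> hit
pos 6: 9 -> fault, evict 7, frames (0 5 6 9)
pos 7: 6 -> hit
pos 8: 2 -> fault, evict 0, frames (5 9 6 2)
pos 9: 1 -> fault, evict 5, frames (9 6 2 1)
At position 9, page 5 is evicted.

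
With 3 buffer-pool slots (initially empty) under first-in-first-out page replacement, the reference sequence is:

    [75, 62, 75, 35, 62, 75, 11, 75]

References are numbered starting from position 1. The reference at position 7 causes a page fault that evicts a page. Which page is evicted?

75

pos 1: 75: fault, frames (75)
pos 2: 62: fault, frames (75 62)
pos 3: 75: hit
pos 4: 35: fault, frames (75 62 35)
pos 5: 62: hit
pos 6: 75: hit
pos 7: 11: fault, evict 75, frames (62 35 11)
At position 7, page 75 is evicted.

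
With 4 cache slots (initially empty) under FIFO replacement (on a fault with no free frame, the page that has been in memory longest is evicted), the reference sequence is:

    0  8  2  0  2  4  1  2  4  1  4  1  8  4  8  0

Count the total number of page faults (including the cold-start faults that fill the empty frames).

6

0 -> fault, frames [0]
8 -> fault, frames [0, 8]
2 -> fault, frames [0, 8, 2]
0 -> hit
2 -> hit
4 -> fault, frames [0, 8, 2, 4]
1 -> fault, evict 0, frames [8, 2, 4, 1]
2 -> hit
4 -> hit
1 -> hit
4 -> hit
1 -> hit
8 -> hit
4 -> hit
8 -> hit
0 -> fault, evict 8, frames [2, 4, 1, 0]
Page faults: 6.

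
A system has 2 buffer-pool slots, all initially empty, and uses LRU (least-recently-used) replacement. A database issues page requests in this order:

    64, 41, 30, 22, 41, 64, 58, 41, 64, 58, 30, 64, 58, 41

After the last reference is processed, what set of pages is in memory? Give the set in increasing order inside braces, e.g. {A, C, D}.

{41, 58}

64 -> miss, frames (64)
41 -> miss, frames (64 41)
30 -> miss, evict 64, frames (41 30)
22 -> miss, evict 41, frames (30 22)
41 -> miss, evict 30, frames (22 41)
64 -> miss, evict 22, frames (41 64)
58 -> miss, evict 41, frames (64 58)
41 -> miss, evict 64, frames (58 41)
64 -> miss, evict 58, frames (41 64)
58 -> miss, evict 41, frames (64 58)
30 -> miss, evict 64, frames (58 30)
64 -> miss, evict 58, frames (30 64)
58 -> miss, evict 30, frames (64 58)
41 -> miss, evict 64, frames (58 41)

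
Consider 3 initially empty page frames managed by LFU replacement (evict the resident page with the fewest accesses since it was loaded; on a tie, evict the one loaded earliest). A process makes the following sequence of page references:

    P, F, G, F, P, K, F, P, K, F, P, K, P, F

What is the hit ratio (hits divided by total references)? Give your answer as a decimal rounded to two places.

0.71

P → miss, frames (P)
F → miss, frames (P F)
G → miss, frames (P F G)
F → hit
P → hit
K → miss, evict G, frames (P F K)
F → hit
P → hit
K → hit
F → hit
P → hit
K → hit
P → hit
F → hit
Hits: 10 of 14 references → 10/14 = 0.7143.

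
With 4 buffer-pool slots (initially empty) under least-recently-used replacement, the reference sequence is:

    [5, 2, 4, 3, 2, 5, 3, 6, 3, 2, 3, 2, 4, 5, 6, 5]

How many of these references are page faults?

8

5 → fault, frames {5}
2 → fault, frames {5,2}
4 → fault, frames {5,2,4}
3 → fault, frames {5,2,4,3}
2 → hit
5 → hit
3 → hit
6 → fault, evict 4, frames {2,5,3,6}
3 → hit
2 → hit
3 → hit
2 → hit
4 → fault, evict 5, frames {6,3,2,4}
5 → fault, evict 6, frames {3,2,4,5}
6 → fault, evict 3, frames {2,4,5,6}
5 → hit
Page faults: 8.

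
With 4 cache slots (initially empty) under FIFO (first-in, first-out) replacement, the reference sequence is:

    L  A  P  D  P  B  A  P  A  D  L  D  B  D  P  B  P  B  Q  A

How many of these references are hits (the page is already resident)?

12

L -> miss, frames {L}
A -> miss, frames {L,A}
P -> miss, frames {L,A,P}
D -> miss, frames {L,A,P,D}
P -> hit
B -> miss, evict L, frames {A,P,D,B}
A -> hit
P -> hit
A -> hit
D -> hit
L -> miss, evict A, frames {P,D,B,L}
D -> hit
B -> hit
D -> hit
P -> hit
B -> hit
P -> hit
B -> hit
Q -> miss, evict P, frames {D,B,L,Q}
A -> miss, evict D, frames {B,L,Q,A}
Hits: 12.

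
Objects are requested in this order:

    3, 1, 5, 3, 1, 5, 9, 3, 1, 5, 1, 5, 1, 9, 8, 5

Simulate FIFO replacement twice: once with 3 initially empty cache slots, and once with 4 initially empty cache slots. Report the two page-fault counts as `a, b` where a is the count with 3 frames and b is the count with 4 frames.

3 frames: F F F . . . F F F F . . . F F . → 9 faults.
4 frames: F F F . . . F . . . . . . . F . → 5 faults.
5 < 9: adding a frame reduced faults, as is typical.

9, 5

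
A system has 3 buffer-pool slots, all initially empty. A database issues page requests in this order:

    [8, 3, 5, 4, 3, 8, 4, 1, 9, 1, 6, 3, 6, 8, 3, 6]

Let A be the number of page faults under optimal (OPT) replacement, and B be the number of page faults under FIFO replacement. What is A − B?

-2

Under OPT: F F F F . . . F F . F . . F . . → 8 faults.
Under FIFO: F F F F . F . F F . F F . F . . → 10 faults.
A − B = 8 − 10 = -2.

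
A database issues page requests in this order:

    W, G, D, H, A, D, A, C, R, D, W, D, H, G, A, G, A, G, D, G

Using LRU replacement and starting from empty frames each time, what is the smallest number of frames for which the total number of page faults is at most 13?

f=1: 20 faults
f=2: 14 faults
f=3: 13 faults
f=4: 11 faults
f=5: 11 faults
f=6: 10 faults
f=7: 7 faults
Smallest f with faults ≤ 13 is 3.

3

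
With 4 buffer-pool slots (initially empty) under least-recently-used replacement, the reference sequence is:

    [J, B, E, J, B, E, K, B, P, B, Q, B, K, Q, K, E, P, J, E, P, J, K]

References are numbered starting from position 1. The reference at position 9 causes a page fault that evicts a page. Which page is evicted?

pos 1: J → fault, frames [J]
pos 2: B → fault, frames [J, B]
pos 3: E → fault, frames [J, B, E]
pos 4: J → hit
pos 5: B → hit
pos 6: E → hit
pos 7: K → fault, frames [J, B, E, K]
pos 8: B → hit
pos 9: P → fault, evict J, frames [E, K, B, P]
At position 9, page J is evicted.

J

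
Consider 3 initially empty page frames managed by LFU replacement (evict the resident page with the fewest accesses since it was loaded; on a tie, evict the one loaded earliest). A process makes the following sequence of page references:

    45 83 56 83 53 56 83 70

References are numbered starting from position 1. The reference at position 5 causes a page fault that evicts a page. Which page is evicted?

pos 1: 45 → fault, frames [45]
pos 2: 83 → fault, frames [45, 83]
pos 3: 56 → fault, frames [45, 83, 56]
pos 4: 83 → hit
pos 5: 53 → fault, evict 45, frames [83, 56, 53]
At position 5, page 45 is evicted.

45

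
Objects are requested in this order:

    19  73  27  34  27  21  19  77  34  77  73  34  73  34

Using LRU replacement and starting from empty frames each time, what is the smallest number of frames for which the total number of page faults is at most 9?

f=1: 14 faults
f=2: 10 faults
f=3: 9 faults
f=4: 9 faults
f=5: 7 faults
f=6: 6 faults
Smallest f with faults ≤ 9 is 3.

3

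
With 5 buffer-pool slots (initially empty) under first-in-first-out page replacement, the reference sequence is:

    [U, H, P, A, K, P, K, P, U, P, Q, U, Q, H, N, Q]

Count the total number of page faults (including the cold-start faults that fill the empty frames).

U -> miss, frames [U]
H -> miss, frames [U, H]
P -> miss, frames [U, H, P]
A -> miss, frames [U, H, P, A]
K -> miss, frames [U, H, P, A, K]
P -> hit
K -> hit
P -> hit
U -> hit
P -> hit
Q -> miss, evict U, frames [H, P, A, K, Q]
U -> miss, evict H, frames [P, A, K, Q, U]
Q -> hit
H -> miss, evict P, frames [A, K, Q, U, H]
N -> miss, evict A, frames [K, Q, U, H, N]
Q -> hit
Page faults: 9.

9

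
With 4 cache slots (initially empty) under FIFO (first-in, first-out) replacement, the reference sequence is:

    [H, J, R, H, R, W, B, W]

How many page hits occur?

H -> fault, frames [H]
J -> fault, frames [H, J]
R -> fault, frames [H, J, R]
H -> hit
R -> hit
W -> fault, frames [H, J, R, W]
B -> fault, evict H, frames [J, R, W, B]
W -> hit
Hits: 3.

3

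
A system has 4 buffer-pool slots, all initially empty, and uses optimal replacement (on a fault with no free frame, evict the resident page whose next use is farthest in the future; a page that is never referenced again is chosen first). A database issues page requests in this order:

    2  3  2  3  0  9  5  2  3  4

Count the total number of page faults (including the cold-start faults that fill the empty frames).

2 -> miss, frames {2}
3 -> miss, frames {2,3}
2 -> hit
3 -> hit
0 -> miss, frames {2,3,0}
9 -> miss, frames {2,3,0,9}
5 -> miss, evict 9, frames {2,3,0,5}
2 -> hit
3 -> hit
4 -> miss, evict 5, frames {2,3,0,4}
Page faults: 6.

6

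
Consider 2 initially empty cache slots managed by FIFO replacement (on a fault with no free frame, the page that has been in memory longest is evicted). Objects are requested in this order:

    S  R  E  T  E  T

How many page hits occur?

2

S → fault, frames [S]
R → fault, frames [S, R]
E → fault, evict S, frames [R, E]
T → fault, evict R, frames [E, T]
E → hit
T → hit
Hits: 2.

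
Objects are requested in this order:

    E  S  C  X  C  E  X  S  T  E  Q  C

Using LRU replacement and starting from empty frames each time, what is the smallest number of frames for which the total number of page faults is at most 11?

2

f=1: 12 faults
f=2: 11 faults
f=3: 10 faults
f=4: 7 faults
f=5: 7 faults
f=6: 6 faults
Smallest f with faults ≤ 11 is 2.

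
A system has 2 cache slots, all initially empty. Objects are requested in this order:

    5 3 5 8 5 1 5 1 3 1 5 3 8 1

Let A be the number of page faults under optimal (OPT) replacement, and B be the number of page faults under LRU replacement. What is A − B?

Under OPT: F F . F . F . . F . F . F F → 8 faults.
Under LRU: F F . F . F . . F . F F F F → 9 faults.
A − B = 8 − 9 = -1.

-1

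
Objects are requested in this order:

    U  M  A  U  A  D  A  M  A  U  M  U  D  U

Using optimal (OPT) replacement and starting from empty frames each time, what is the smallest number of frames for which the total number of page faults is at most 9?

2

f=1: 14 faults
f=2: 7 faults
f=3: 5 faults
f=4: 4 faults
Smallest f with faults ≤ 9 is 2.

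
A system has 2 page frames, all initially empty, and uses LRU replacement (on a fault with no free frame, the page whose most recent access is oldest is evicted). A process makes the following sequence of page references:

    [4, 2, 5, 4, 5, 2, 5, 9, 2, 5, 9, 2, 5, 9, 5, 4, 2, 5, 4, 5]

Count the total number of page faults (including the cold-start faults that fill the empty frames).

4: fault, frames {4}
2: fault, frames {4,2}
5: fault, evict 4, frames {2,5}
4: fault, evict 2, frames {5,4}
5: hit
2: fault, evict 4, frames {5,2}
5: hit
9: fault, evict 2, frames {5,9}
2: fault, evict 5, frames {9,2}
5: fault, evict 9, frames {2,5}
9: fault, evict 2, frames {5,9}
2: fault, evict 5, frames {9,2}
5: fault, evict 9, frames {2,5}
9: fault, evict 2, frames {5,9}
5: hit
4: fault, evict 9, frames {5,4}
2: fault, evict 5, frames {4,2}
5: fault, evict 4, frames {2,5}
4: fault, evict 2, frames {5,4}
5: hit
Page faults: 16.

16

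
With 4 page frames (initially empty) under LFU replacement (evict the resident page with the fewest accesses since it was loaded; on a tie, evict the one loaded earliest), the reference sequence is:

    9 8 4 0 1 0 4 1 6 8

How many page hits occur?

9 → miss, frames {9}
8 → miss, frames {9,8}
4 → miss, frames {9,8,4}
0 → miss, frames {9,8,4,0}
1 → miss, evict 9, frames {8,4,0,1}
0 → hit
4 → hit
1 → hit
6 → miss, evict 8, frames {4,0,1,6}
8 → miss, evict 6, frames {4,0,1,8}
Hits: 3.

3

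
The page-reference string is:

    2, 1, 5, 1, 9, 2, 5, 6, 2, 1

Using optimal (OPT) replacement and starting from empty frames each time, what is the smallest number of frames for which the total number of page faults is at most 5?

4

f=1: 10 faults
f=2: 7 faults
f=3: 6 faults
f=4: 5 faults
f=5: 5 faults
Smallest f with faults ≤ 5 is 4.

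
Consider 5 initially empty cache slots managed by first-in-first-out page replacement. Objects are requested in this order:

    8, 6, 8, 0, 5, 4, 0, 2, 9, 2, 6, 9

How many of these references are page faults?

8 → fault, frames [8]
6 → fault, frames [8, 6]
8 → hit
0 → fault, frames [8, 6, 0]
5 → fault, frames [8, 6, 0, 5]
4 → fault, frames [8, 6, 0, 5, 4]
0 → hit
2 → fault, evict 8, frames [6, 0, 5, 4, 2]
9 → fault, evict 6, frames [0, 5, 4, 2, 9]
2 → hit
6 → fault, evict 0, frames [5, 4, 2, 9, 6]
9 → hit
Page faults: 8.

8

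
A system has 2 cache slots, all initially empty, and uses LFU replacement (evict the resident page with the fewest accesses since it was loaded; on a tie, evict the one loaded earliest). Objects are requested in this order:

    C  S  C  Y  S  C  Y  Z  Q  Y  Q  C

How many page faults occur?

C -> fault, frames [C]
S -> fault, frames [C, S]
C -> hit
Y -> fault, evict S, frames [C, Y]
S -> fault, evict Y, frames [C, S]
C -> hit
Y -> fault, evict S, frames [C, Y]
Z -> fault, evict Y, frames [C, Z]
Q -> fault, evict Z, frames [C, Q]
Y -> fault, evict Q, frames [C, Y]
Q -> fault, evict Y, frames [C, Q]
C -> hit
Page faults: 9.

9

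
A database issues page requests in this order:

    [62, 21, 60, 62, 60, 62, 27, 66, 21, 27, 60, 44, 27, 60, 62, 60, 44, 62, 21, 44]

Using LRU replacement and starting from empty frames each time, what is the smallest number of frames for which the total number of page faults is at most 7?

5

f=1: 20 faults
f=2: 17 faults
f=3: 11 faults
f=4: 10 faults
f=5: 7 faults
f=6: 6 faults
Smallest f with faults ≤ 7 is 5.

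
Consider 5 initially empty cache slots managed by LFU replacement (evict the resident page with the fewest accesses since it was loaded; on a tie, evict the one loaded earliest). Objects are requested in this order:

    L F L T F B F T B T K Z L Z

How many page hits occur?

8

L -> miss, frames [L]
F -> miss, frames [L, F]
L -> hit
T -> miss, frames [L, F, T]
F -> hit
B -> miss, frames [L, F, T, B]
F -> hit
T -> hit
B -> hit
T -> hit
K -> miss, frames [L, F, T, B, K]
Z -> miss, evict K, frames [L, F, T, B, Z]
L -> hit
Z -> hit
Hits: 8.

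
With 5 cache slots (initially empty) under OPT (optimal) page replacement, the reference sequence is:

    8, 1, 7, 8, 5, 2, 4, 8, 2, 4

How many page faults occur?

8: fault, frames [8]
1: fault, frames [8, 1]
7: fault, frames [8, 1, 7]
8: hit
5: fault, frames [8, 1, 7, 5]
2: fault, frames [8, 1, 7, 5, 2]
4: fault, evict 5, frames [8, 1, 7, 2, 4]
8: hit
2: hit
4: hit
Page faults: 6.

6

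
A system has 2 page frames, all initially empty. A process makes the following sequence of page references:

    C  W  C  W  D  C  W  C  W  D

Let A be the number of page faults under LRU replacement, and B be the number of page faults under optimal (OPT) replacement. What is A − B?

Under LRU: F F . . F F F . . F → 6 faults.
Under OPT: F F . . F . F . . F → 5 faults.
A − B = 6 − 5 = 1.

1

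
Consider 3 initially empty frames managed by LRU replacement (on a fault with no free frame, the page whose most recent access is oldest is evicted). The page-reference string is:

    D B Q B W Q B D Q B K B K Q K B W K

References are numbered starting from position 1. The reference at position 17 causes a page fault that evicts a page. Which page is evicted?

Q

pos 1: D → miss, frames {D}
pos 2: B → miss, frames {D,B}
pos 3: Q → miss, frames {D,B,Q}
pos 4: B → hit
pos 5: W → miss, evict D, frames {Q,B,W}
pos 6: Q → hit
pos 7: B → hit
pos 8: D → miss, evict W, frames {Q,B,D}
pos 9: Q → hit
pos 10: B → hit
pos 11: K → miss, evict D, frames {Q,B,K}
pos 12: B → hit
pos 13: K → hit
pos 14: Q → hit
pos 15: K → hit
pos 16: B → hit
pos 17: W → miss, evict Q, frames {K,B,W}
At position 17, page Q is evicted.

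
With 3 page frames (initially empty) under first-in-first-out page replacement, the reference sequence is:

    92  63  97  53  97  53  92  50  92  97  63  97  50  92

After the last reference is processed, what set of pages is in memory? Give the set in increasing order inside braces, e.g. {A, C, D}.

92 → fault, frames (92)
63 → fault, frames (92 63)
97 → fault, frames (92 63 97)
53 → fault, evict 92, frames (63 97 53)
97 → hit
53 → hit
92 → fault, evict 63, frames (97 53 92)
50 → fault, evict 97, frames (53 92 50)
92 → hit
97 → fault, evict 53, frames (92 50 97)
63 → fault, evict 92, frames (50 97 63)
97 → hit
50 → hit
92 → fault, evict 50, frames (97 63 92)

{63, 92, 97}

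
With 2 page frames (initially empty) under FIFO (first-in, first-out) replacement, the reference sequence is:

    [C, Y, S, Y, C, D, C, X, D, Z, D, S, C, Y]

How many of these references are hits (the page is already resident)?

C -> fault, frames [C]
Y -> fault, frames [C, Y]
S -> fault, evict C, frames [Y, S]
Y -> hit
C -> fault, evict Y, frames [S, C]
D -> fault, evict S, frames [C, D]
C -> hit
X -> fault, evict C, frames [D, X]
D -> hit
Z -> fault, evict D, frames [X, Z]
D -> fault, evict X, frames [Z, D]
S -> fault, evict Z, frames [D, S]
C -> fault, evict D, frames [S, C]
Y -> fault, evict S, frames [C, Y]
Hits: 3.

3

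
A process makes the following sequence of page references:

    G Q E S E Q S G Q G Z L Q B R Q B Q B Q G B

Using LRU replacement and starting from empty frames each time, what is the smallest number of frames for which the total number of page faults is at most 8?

6

f=1: 22 faults
f=2: 17 faults
f=3: 11 faults
f=4: 9 faults
f=5: 9 faults
f=6: 8 faults
f=7: 8 faults
f=8: 8 faults
Smallest f with faults ≤ 8 is 6.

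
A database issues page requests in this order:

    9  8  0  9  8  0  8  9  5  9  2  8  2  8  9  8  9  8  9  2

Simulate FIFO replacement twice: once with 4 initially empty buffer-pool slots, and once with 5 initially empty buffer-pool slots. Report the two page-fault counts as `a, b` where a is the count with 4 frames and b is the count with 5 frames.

7, 5

4 frames: F F F . . . . . F . F . . . F F . . . . → 7 faults.
5 frames: F F F . . . . . F . F . . . . . . . . . → 5 faults.
5 < 7: adding a frame reduced faults, as is typical.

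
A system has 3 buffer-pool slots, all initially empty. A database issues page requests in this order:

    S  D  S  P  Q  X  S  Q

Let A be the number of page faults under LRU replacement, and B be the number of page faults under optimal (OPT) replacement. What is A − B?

1

Under LRU: F F . F F F F . → 6 faults.
Under OPT: F F . F F F . . → 5 faults.
A − B = 6 − 5 = 1.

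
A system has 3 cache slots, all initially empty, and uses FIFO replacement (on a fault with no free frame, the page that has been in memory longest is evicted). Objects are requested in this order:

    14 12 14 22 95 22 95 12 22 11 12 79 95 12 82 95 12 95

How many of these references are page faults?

14 -> miss, frames {14}
12 -> miss, frames {14,12}
14 -> hit
22 -> miss, frames {14,12,22}
95 -> miss, evict 14, frames {12,22,95}
22 -> hit
95 -> hit
12 -> hit
22 -> hit
11 -> miss, evict 12, frames {22,95,11}
12 -> miss, evict 22, frames {95,11,12}
79 -> miss, evict 95, frames {11,12,79}
95 -> miss, evict 11, frames {12,79,95}
12 -> hit
82 -> miss, evict 12, frames {79,95,82}
95 -> hit
12 -> miss, evict 79, frames {95,82,12}
95 -> hit
Page faults: 10.

10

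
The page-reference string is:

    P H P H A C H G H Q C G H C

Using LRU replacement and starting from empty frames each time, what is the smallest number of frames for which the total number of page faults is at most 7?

f=1: 14 faults
f=2: 11 faults
f=3: 9 faults
f=4: 6 faults
f=5: 6 faults
f=6: 6 faults
Smallest f with faults ≤ 7 is 4.

4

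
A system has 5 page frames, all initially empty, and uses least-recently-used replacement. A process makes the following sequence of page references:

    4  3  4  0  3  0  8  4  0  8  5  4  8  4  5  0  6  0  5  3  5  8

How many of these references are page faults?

8

4 -> miss, frames {4}
3 -> miss, frames {4,3}
4 -> hit
0 -> miss, frames {3,4,0}
3 -> hit
0 -> hit
8 -> miss, frames {4,3,0,8}
4 -> hit
0 -> hit
8 -> hit
5 -> miss, frames {3,4,0,8,5}
4 -> hit
8 -> hit
4 -> hit
5 -> hit
0 -> hit
6 -> miss, evict 3, frames {8,4,5,0,6}
0 -> hit
5 -> hit
3 -> miss, evict 8, frames {4,6,0,5,3}
5 -> hit
8 -> miss, evict 4, frames {6,0,3,5,8}
Page faults: 8.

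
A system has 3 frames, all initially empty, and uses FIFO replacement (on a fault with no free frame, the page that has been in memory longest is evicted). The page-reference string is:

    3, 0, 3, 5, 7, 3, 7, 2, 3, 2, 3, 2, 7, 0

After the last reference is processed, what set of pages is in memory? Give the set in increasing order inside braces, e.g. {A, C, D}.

3: miss, frames (3)
0: miss, frames (3 0)
3: hit
5: miss, frames (3 0 5)
7: miss, evict 3, frames (0 5 7)
3: miss, evict 0, frames (5 7 3)
7: hit
2: miss, evict 5, frames (7 3 2)
3: hit
2: hit
3: hit
2: hit
7: hit
0: miss, evict 7, frames (3 2 0)

{0, 2, 3}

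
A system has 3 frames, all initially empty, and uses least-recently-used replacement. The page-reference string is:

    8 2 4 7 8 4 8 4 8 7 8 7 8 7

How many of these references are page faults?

8 → miss, frames {8}
2 → miss, frames {8,2}
4 → miss, frames {8,2,4}
7 → miss, evict 8, frames {2,4,7}
8 → miss, evict 2, frames {4,7,8}
4 → hit
8 → hit
4 → hit
8 → hit
7 → hit
8 → hit
7 → hit
8 → hit
7 → hit
Page faults: 5.

5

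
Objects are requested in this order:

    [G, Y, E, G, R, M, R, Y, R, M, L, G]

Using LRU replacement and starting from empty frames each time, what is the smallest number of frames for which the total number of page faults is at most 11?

f=1: 12 faults
f=2: 10 faults
f=3: 8 faults
f=4: 8 faults
f=5: 6 faults
f=6: 6 faults
Smallest f with faults ≤ 11 is 2.

2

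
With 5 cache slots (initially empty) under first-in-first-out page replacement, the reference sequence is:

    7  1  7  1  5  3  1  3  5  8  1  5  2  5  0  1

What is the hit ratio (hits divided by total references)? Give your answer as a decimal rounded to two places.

7 → fault, frames {7}
1 → fault, frames {7,1}
7 → hit
1 → hit
5 → fault, frames {7,1,5}
3 → fault, frames {7,1,5,3}
1 → hit
3 → hit
5 → hit
8 → fault, frames {7,1,5,3,8}
1 → hit
5 → hit
2 → fault, evict 7, frames {1,5,3,8,2}
5 → hit
0 → fault, evict 1, frames {5,3,8,2,0}
1 → fault, evict 5, frames {3,8,2,0,1}
Hits: 8 of 16 references → 8/16 = 0.5000.

0.50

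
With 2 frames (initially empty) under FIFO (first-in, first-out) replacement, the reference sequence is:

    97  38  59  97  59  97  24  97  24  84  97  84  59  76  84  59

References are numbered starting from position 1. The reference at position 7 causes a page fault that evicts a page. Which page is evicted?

pos 1: 97: fault, frames (97)
pos 2: 38: fault, frames (97 38)
pos 3: 59: fault, evict 97, frames (38 59)
pos 4: 97: fault, evict 38, frames (59 97)
pos 5: 59: hit
pos 6: 97: hit
pos 7: 24: fault, evict 59, frames (97 24)
At position 7, page 59 is evicted.

59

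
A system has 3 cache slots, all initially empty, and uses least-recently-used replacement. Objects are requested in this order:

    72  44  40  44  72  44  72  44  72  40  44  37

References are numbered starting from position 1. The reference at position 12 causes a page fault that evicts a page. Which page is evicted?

pos 1: 72: fault, frames [72]
pos 2: 44: fault, frames [72, 44]
pos 3: 40: fault, frames [72, 44, 40]
pos 4: 44: hit
pos 5: 72: hit
pos 6: 44: hit
pos 7: 72: hit
pos 8: 44: hit
pos 9: 72: hit
pos 10: 40: hit
pos 11: 44: hit
pos 12: 37: fault, evict 72, frames [40, 44, 37]
At position 12, page 72 is evicted.

72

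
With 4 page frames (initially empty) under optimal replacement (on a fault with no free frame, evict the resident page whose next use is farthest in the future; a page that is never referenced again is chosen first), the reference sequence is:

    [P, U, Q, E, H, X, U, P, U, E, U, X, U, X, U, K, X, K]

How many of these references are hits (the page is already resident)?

11

P: fault, frames [P]
U: fault, frames [P, U]
Q: fault, frames [P, U, Q]
E: fault, frames [P, U, Q, E]
H: fault, evict Q, frames [P, U, E, H]
X: fault, evict H, frames [P, U, E, X]
U: hit
P: hit
U: hit
E: hit
U: hit
X: hit
U: hit
X: hit
U: hit
K: fault, evict E, frames [P, U, X, K]
X: hit
K: hit
Hits: 11.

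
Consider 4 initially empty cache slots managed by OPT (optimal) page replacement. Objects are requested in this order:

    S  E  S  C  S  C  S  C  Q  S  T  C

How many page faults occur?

S -> fault, frames [S]
E -> fault, frames [S, E]
S -> hit
C -> fault, frames [S, E, C]
S -> hit
C -> hit
S -> hit
C -> hit
Q -> fault, frames [S, E, C, Q]
S -> hit
T -> fault, evict Q, frames [S, E, C, T]
C -> hit
Page faults: 5.

5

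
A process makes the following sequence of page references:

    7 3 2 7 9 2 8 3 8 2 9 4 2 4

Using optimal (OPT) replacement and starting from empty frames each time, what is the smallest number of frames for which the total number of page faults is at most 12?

2

f=1: 14 faults
f=2: 9 faults
f=3: 7 faults
f=4: 6 faults
f=5: 6 faults
f=6: 6 faults
Smallest f with faults ≤ 12 is 2.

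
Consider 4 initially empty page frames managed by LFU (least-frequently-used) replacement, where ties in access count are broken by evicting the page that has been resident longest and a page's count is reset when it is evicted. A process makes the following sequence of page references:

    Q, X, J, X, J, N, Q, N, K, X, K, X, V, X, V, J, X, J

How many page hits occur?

Q: fault, frames (Q)
X: fault, frames (Q X)
J: fault, frames (Q X J)
X: hit
J: hit
N: fault, frames (Q X J N)
Q: hit
N: hit
K: fault, evict Q, frames (X J N K)
X: hit
K: hit
X: hit
V: fault, evict J, frames (X N K V)
X: hit
V: hit
J: fault, evict N, frames (X K V J)
X: hit
J: hit
Hits: 11.

11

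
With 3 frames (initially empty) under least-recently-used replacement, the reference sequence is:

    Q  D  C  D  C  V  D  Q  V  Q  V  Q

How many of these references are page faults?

5

Q -> fault, frames {Q}
D -> fault, frames {Q,D}
C -> fault, frames {Q,D,C}
D -> hit
C -> hit
V -> fault, evict Q, frames {D,C,V}
D -> hit
Q -> fault, evict C, frames {V,D,Q}
V -> hit
Q -> hit
V -> hit
Q -> hit
Page faults: 5.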